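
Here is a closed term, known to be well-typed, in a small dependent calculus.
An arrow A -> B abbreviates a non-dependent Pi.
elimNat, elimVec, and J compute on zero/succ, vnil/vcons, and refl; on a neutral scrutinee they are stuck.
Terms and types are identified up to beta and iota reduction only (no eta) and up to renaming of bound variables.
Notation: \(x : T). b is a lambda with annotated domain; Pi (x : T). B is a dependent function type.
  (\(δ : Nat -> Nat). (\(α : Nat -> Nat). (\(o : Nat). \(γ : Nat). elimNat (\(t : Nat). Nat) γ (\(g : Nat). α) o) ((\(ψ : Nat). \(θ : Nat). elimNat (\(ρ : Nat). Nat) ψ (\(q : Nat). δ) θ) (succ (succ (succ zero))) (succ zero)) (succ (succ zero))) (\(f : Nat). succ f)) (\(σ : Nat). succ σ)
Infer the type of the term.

the term's type:
  Nat


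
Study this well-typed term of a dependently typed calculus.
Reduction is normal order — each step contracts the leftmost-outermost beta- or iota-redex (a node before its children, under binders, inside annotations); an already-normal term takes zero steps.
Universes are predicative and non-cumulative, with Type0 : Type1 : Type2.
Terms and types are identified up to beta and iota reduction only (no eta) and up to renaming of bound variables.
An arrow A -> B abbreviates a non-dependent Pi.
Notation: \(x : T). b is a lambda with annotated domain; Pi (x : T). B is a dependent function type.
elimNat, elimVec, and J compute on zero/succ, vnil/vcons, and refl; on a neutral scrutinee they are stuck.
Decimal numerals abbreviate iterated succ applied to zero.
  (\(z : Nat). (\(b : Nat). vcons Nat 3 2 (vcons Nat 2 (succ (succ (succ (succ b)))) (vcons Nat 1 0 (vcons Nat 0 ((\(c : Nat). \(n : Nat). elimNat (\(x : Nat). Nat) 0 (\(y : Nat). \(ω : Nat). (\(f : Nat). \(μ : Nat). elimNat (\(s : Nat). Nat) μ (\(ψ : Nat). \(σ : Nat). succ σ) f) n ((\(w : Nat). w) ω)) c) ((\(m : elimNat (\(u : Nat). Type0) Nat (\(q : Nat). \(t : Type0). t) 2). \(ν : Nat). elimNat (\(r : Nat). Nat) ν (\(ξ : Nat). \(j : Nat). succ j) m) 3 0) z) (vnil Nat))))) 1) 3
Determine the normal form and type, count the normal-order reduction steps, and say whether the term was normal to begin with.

normal form:
  vcons Nat 3 2 (vcons Nat 2 5 (vcons Nat 1 0 (vcons Nat 0 9 (vnil Nat))))
inferred type:
  Vec Nat 4
steps to reach normal form (normal order): 39
already normal: no
first redex: a beta-redex


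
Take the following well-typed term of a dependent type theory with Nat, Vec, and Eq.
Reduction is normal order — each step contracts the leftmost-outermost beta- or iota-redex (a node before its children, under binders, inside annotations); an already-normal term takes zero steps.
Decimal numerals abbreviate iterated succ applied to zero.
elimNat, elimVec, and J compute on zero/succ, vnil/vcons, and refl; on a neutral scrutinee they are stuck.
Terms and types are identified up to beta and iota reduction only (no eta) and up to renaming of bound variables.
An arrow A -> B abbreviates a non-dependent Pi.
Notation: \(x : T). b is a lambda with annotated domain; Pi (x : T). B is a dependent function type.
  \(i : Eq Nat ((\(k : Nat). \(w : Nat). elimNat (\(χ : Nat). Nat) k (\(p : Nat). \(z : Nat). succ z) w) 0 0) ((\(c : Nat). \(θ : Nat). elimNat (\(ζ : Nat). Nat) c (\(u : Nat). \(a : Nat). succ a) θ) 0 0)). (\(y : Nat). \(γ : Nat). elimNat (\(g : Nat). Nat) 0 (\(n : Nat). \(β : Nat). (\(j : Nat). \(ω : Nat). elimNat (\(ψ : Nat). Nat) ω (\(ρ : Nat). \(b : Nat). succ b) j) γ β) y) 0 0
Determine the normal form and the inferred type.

reduced normal form:
  \(i : Eq Nat 0 0). 0
type:
  Eq Nat 0 0 -> Nat


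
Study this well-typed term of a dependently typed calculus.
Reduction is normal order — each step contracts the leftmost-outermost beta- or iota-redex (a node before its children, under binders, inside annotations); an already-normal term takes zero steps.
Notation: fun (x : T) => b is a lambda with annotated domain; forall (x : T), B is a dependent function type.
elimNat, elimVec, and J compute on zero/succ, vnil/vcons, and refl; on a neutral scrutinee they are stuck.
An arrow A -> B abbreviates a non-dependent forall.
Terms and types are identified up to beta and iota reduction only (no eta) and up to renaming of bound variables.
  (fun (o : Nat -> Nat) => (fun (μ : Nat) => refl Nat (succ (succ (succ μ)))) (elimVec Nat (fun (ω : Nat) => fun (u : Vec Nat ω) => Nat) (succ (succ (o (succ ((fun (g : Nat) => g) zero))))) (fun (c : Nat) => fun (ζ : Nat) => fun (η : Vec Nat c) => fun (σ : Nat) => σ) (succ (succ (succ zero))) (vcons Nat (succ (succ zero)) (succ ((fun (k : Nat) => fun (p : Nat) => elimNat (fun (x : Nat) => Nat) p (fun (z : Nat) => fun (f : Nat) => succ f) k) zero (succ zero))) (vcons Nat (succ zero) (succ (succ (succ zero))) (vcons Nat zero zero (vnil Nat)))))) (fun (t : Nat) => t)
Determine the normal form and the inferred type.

normal form:
  refl Nat (succ (succ (succ (succ (succ (succ zero))))))
type:
  Eq Nat (succ (succ (succ (succ (succ (succ zero)))))) (succ (succ (succ (succ (succ (succ zero))))))


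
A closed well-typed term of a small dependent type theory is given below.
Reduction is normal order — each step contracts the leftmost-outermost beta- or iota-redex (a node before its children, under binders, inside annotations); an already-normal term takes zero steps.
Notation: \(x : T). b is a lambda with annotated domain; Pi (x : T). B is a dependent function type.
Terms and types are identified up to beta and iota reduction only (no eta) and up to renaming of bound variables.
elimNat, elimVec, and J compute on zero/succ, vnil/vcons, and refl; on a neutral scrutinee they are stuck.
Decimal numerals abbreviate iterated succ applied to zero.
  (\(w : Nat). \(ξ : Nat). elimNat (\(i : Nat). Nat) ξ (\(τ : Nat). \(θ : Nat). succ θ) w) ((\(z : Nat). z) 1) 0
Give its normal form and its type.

resulting normal form:
  1
the term's type:
  Nat
observation: the term reaches its normal form after 7 normal-order steps.


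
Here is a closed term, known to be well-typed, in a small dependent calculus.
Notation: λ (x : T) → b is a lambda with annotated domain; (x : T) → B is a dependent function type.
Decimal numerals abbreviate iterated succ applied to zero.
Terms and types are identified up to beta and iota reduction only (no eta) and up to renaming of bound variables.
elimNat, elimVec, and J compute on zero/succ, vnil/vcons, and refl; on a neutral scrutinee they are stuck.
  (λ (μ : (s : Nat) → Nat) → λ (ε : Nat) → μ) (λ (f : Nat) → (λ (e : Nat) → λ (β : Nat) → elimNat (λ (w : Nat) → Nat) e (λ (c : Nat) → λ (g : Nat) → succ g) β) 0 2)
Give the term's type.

the term's type:
  (μ : Nat) → (s : Nat) → Nat


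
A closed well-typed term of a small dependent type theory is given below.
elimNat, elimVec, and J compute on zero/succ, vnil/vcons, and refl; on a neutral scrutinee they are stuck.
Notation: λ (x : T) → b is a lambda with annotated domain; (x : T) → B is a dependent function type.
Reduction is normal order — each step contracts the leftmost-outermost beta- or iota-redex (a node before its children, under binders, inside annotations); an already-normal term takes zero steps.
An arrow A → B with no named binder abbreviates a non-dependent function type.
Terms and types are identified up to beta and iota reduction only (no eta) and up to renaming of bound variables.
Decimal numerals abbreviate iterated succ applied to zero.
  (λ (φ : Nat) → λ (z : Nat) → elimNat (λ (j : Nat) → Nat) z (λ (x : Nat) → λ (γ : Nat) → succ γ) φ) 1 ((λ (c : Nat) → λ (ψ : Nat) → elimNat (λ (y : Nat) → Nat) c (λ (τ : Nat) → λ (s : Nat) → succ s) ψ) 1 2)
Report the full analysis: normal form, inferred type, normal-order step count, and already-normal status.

resulting normal form:
  4
type:
  Nat
steps to reach normal form (normal order): 15
started in normal form: no
first redex: a beta-redex


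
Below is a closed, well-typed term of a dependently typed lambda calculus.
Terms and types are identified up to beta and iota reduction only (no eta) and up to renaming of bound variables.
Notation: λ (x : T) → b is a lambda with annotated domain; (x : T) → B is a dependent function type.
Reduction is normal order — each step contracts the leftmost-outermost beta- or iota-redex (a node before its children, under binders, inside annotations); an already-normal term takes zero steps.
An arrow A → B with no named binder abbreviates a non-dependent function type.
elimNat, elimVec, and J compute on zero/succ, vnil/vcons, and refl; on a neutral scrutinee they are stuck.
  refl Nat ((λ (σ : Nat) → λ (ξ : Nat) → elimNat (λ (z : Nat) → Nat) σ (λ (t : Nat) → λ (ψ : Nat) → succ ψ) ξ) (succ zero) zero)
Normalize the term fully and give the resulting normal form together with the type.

resulting normal form:
  refl Nat (succ zero)
type:
  Eq Nat (succ zero) (succ zero)
observation: the term reaches its normal form after 3 normal-order steps.


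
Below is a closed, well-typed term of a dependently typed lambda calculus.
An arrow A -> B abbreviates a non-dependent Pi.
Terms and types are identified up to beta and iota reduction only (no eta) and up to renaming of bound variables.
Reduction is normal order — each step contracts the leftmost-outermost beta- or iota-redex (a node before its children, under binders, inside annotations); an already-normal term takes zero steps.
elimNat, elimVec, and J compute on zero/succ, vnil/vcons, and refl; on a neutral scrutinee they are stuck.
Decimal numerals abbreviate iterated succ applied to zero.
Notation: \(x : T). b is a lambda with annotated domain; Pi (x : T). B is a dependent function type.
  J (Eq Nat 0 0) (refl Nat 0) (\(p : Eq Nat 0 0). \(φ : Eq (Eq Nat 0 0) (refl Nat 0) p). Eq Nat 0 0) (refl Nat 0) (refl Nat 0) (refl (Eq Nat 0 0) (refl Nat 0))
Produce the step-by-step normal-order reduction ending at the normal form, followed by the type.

normal-order reduction:
  J (Eq Nat 0 0) (refl Nat 0) (\(p : Eq Nat 0 0). \(φ : Eq (Eq Nat 0 0) (refl Nat 0) p). Eq Nat 0 0) (refl Nat 0) (refl Nat 0) (refl (Eq Nat 0 0) (refl Nat 0))
  ~> refl Nat 0
the term's type:
  Eq Nat 0 0


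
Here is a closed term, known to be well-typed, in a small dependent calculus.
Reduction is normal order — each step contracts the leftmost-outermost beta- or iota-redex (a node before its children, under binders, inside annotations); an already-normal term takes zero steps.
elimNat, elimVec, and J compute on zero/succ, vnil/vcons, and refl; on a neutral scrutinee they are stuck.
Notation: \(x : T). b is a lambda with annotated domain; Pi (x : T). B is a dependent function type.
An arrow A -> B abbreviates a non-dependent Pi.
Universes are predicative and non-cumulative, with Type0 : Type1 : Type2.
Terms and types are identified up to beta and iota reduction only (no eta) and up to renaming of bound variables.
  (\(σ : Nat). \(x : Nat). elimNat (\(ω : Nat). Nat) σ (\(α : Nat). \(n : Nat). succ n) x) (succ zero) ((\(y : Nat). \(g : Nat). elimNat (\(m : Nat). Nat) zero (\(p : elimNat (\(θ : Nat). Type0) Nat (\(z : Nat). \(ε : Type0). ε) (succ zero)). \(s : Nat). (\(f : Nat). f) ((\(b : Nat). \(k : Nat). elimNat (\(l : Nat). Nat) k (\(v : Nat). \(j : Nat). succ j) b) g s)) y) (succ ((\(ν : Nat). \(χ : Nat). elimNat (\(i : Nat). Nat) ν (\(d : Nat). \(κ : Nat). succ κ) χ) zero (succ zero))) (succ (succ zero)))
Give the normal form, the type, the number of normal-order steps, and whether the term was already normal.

normal form:
  succ (succ (succ (succ (succ zero))))
the term's type:
  Nat
normal-order step count: 54
already normal: no
first redex: a beta-redex


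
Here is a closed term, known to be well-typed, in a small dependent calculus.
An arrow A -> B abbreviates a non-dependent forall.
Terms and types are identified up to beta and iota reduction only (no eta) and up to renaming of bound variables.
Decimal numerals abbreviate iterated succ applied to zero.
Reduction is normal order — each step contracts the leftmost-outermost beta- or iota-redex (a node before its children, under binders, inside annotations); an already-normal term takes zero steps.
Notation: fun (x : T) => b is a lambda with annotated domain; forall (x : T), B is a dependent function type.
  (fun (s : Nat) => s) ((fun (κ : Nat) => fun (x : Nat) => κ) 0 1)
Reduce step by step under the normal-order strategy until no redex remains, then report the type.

normal-order reduction sequence:
  (fun (s : Nat) => s) ((fun (κ : Nat) => fun (x : Nat) => κ) 0 1)
  ~> (fun (s : Nat) => fun (κ : Nat) => s) 0 1
  ~> (fun (s : Nat) => 0) 1
  ~> 0
inferred type:
  Nat


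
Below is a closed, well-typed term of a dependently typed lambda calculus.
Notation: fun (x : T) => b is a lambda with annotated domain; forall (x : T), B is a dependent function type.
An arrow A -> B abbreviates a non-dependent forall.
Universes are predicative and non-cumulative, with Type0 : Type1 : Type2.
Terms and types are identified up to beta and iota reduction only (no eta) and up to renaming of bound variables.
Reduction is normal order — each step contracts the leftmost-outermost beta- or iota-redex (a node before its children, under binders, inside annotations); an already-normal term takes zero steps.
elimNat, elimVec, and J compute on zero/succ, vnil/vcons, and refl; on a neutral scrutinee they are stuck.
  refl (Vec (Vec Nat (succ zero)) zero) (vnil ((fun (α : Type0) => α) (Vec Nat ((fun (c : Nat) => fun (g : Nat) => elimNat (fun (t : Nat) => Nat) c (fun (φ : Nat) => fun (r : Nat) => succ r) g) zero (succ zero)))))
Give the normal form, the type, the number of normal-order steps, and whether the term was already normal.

resulting normal form:
  refl (Vec (Vec Nat (succ zero)) zero) (vnil (Vec Nat (succ zero)))
type:
  Eq (Vec (Vec Nat (succ zero)) zero) (vnil (Vec Nat (succ zero))) (vnil (Vec Nat (succ zero)))
steps to reach normal form (normal order): 7
term was already normal: no
first redex: a beta-redex


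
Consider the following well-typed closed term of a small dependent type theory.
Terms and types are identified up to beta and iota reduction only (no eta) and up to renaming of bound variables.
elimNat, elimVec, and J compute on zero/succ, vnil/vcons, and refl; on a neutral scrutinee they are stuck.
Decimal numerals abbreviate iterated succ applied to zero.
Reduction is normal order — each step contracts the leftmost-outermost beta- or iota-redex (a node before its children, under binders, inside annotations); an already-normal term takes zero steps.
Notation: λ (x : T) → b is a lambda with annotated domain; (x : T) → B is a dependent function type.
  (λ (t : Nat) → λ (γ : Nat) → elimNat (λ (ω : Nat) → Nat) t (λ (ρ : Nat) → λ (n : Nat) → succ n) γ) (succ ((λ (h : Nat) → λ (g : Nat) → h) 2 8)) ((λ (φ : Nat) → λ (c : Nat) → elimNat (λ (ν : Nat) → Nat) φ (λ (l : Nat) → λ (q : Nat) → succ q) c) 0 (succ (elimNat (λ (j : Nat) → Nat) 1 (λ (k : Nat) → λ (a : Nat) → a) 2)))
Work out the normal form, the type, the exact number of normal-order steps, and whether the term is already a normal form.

normal form:
  5
inferred type:
  Nat
normal-order step count: 27
started in normal form: no
first contracted redex: a beta-redex


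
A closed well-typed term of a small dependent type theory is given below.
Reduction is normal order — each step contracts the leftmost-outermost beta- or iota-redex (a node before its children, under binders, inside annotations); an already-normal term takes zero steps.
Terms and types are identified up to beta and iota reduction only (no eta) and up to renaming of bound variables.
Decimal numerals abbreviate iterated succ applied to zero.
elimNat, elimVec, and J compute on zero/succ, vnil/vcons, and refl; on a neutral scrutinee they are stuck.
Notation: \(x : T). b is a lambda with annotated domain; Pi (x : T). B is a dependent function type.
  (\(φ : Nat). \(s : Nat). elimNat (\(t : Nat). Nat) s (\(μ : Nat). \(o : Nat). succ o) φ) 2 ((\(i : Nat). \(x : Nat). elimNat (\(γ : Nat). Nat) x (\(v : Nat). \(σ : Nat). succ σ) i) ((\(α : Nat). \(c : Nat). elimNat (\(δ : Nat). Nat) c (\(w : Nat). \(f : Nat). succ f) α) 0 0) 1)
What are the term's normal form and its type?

resulting normal form:
  3
type:
  Nat
observation: contracting a beta-redex first, the term normalizes in 15 steps.


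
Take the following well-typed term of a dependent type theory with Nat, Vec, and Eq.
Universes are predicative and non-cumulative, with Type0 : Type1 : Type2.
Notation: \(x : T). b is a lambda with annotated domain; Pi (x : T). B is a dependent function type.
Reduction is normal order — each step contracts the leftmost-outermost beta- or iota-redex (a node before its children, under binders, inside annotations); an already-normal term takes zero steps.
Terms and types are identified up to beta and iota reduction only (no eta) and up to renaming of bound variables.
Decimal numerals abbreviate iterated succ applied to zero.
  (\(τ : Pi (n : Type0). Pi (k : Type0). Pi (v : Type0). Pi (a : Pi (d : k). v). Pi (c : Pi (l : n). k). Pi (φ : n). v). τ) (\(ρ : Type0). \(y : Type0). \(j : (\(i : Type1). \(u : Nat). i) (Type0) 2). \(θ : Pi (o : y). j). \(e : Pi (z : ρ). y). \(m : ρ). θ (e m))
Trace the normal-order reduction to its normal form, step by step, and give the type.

normal-order reduction:
  (\(τ : Pi (n : Type0). Pi (k : Type0). Pi (v : Type0). Pi (a : Pi (d : k). v). Pi (c : Pi (l : n). k). Pi (φ : n). v). τ) (\(ρ : Type0). \(y : Type0). \(j : (\(i : Type1). \(u : Nat). i) (Type0) 2). \(θ : Pi (o : y). j). \(e : Pi (z : ρ). y). \(m : ρ). θ (e m))
  ~> \(τ : Type0). \(n : Type0). \(k : (\(v : Type1). \(a : Nat). v) (Type0) 2). \(d : Pi (c : n). k). \(l : Pi (φ : τ). n). \(ρ : τ). d (l ρ)
  ~> \(τ : Type0). \(n : Type0). \(k : (\(v : Nat). Type0) 2). \(a : Pi (d : n). k). \(c : Pi (l : τ). n). \(φ : τ). a (c φ)
  ~> \(τ : Type0). \(n : Type0). \(k : Type0). \(v : Pi (a : n). k). \(d : Pi (c : τ). n). \(l : τ). v (d l)
type:
  Pi (τ : Type0). Pi (n : Type0). Pi (k : Type0). Pi (v : Pi (a : n). k). Pi (d : Pi (c : τ). n). Pi (l : τ). k


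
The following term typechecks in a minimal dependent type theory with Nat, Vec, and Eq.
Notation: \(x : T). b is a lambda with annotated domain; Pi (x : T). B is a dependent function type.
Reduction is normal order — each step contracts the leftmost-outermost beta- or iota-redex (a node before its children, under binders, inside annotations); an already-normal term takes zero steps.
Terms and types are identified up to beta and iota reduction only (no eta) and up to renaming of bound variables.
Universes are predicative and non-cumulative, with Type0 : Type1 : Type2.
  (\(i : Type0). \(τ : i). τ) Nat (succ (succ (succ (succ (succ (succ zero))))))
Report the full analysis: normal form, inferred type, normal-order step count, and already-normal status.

normal form:
  succ (succ (succ (succ (succ (succ zero)))))
the term's type:
  Nat
steps to reach normal form (normal order): 2
term was already normal: no
first contracted redex: a beta-redex


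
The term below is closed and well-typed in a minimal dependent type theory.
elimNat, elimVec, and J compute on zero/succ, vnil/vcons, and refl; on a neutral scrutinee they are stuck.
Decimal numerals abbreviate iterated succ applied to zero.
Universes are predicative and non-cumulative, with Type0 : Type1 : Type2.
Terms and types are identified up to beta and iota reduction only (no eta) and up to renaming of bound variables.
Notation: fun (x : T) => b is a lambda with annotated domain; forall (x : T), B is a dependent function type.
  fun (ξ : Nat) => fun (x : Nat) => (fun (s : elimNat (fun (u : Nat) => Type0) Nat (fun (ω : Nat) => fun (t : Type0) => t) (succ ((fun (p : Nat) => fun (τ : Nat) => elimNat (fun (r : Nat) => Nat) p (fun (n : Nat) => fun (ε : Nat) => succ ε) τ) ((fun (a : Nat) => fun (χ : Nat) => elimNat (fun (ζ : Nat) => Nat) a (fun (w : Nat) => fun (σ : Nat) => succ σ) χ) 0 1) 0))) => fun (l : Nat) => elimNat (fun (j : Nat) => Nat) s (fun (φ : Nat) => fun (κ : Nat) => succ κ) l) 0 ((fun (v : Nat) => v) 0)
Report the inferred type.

type:
  forall (ξ : Nat), forall (x : Nat), Nat


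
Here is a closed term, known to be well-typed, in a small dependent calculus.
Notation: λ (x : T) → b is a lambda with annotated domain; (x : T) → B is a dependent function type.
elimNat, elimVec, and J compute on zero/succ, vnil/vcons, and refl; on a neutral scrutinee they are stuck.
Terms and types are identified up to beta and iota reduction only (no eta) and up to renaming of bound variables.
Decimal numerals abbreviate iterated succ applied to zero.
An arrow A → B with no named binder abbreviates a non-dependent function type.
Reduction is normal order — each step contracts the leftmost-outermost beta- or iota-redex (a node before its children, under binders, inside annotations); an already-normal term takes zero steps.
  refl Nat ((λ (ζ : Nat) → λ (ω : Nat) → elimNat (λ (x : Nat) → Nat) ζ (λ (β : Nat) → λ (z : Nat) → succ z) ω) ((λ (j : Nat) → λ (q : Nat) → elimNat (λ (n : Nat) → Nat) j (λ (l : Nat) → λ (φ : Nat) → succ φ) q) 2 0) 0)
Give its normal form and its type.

resulting normal form:
  refl Nat 2
the term's type:
  Eq Nat 2 2
observation: the leftmost-outermost redex is a beta-redex, and normalization takes 6 steps.


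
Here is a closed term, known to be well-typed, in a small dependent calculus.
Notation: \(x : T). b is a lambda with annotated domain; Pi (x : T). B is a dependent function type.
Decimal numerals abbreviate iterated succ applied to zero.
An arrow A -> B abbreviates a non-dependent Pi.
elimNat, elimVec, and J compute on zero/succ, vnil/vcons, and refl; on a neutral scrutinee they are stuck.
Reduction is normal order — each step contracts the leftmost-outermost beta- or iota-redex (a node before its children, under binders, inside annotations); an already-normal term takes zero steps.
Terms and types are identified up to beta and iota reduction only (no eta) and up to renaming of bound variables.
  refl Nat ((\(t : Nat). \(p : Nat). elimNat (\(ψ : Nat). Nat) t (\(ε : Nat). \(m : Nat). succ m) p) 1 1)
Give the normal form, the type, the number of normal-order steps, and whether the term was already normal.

resulting normal form:
  refl Nat 2
the term's type:
  Eq Nat 2 2
normal-order step count: 6
term was already normal: no
first contracted redex: a beta-redex


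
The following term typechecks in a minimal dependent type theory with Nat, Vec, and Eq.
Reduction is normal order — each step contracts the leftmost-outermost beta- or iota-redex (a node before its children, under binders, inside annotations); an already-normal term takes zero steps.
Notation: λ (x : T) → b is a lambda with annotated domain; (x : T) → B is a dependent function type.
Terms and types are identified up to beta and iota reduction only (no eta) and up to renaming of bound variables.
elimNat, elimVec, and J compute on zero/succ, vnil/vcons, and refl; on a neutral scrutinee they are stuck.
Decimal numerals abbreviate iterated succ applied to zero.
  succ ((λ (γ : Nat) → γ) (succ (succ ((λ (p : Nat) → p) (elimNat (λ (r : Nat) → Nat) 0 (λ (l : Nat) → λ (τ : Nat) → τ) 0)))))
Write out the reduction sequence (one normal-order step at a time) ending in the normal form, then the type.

normal-order reduction:
  succ ((λ (γ : Nat) → γ) (succ (succ ((λ (p : Nat) → p) (elimNat (λ (r : Nat) → Nat) 0 (λ (l : Nat) → λ (τ : Nat) → τ) 0)))))
  ~> succ (succ (succ ((λ (γ : Nat) → γ) (elimNat (λ (p : Nat) → Nat) 0 (λ (r : Nat) → λ (l : Nat) → l) 0))))
  ~> succ (succ (succ (elimNat (λ (γ : Nat) → Nat) 0 (λ (p : Nat) → λ (r : Nat) → r) 0)))
  ~> 3
inferred type:
  Nat


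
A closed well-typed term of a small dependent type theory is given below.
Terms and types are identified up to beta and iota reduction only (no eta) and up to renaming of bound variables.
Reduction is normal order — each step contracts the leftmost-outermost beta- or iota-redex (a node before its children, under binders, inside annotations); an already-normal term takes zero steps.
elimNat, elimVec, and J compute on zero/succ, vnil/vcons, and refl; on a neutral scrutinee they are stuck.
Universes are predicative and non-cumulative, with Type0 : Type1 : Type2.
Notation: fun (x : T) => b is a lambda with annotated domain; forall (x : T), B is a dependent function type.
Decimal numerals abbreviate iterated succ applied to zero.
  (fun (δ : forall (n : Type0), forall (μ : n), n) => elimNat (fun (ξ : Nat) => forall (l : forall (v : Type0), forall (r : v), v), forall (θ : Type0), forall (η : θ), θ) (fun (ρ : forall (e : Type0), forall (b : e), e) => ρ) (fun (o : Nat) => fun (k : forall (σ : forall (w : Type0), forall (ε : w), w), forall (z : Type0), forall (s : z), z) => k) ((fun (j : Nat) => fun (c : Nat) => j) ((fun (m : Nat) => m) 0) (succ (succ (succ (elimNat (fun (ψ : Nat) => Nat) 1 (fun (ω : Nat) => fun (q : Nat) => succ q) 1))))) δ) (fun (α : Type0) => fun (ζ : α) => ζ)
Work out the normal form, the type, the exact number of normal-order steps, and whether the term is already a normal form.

normal form:
  fun (δ : Type0) => fun (n : δ) => n
inferred type:
  forall (δ : Type0), forall (n : δ), δ
reduction steps (normal order): 6
started in normal form: no
first contracted redex: a beta-redex


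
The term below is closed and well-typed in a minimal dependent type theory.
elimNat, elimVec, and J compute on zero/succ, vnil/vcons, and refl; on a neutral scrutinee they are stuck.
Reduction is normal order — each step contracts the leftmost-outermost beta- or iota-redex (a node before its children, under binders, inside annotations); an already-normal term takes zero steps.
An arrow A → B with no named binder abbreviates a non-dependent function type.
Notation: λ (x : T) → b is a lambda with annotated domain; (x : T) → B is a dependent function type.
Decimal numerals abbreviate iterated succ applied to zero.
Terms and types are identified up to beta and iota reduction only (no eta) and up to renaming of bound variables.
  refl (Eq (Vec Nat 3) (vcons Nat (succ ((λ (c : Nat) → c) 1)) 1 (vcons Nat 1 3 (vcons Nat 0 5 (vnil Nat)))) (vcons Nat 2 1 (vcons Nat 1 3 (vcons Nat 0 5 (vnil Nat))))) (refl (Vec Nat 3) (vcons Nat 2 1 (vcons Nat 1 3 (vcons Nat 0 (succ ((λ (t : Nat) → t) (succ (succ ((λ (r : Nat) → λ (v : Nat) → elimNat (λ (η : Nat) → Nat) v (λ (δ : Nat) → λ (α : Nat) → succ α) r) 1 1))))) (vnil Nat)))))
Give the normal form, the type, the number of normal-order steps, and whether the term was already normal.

reduced normal form:
  refl (Eq (Vec Nat 3) (vcons Nat 2 1 (vcons Nat 1 3 (vcons Nat 0 5 (vnil Nat)))) (vcons Nat 2 1 (vcons Nat 1 3 (vcons Nat 0 5 (vnil Nat))))) (refl (Vec Nat 3) (vcons Nat 2 1 (vcons Nat 1 3 (vcons Nat 0 5 (vnil Nat)))))
the term's type:
  Eq (Eq (Vec Nat 3) (vcons Nat 2 1 (vcons Nat 1 3 (vcons Nat 0 5 (vnil Nat)))) (vcons Nat 2 1 (vcons Nat 1 3 (vcons Nat 0 5 (vnil Nat))))) (refl (Vec Nat 3) (vcons Nat 2 1 (vcons Nat 1 3 (vcons Nat 0 5 (vnil Nat))))) (refl (Vec Nat 3) (vcons Nat 2 1 (vcons Nat 1 3 (vcons Nat 0 5 (vnil Nat)))))
steps to reach normal form (normal order): 8
term was already normal: no
first contracted redex: a beta-redex


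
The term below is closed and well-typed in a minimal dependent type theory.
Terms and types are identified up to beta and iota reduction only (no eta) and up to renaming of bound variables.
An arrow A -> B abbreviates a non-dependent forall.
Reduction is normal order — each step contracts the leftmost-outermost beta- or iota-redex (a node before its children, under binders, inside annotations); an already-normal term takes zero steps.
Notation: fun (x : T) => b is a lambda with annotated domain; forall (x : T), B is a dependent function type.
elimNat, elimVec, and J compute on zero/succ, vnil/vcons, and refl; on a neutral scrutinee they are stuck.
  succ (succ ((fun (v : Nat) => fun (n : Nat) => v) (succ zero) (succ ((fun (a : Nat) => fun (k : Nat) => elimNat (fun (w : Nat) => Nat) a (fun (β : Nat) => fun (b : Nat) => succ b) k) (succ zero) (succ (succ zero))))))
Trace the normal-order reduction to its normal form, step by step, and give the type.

normal-order reduction:
  succ (succ ((fun (v : Nat) => fun (n : Nat) => v) (succ zero) (succ ((fun (a : Nat) => fun (k : Nat) => elimNat (fun (w : Nat) => Nat) a (fun (β : Nat) => fun (b : Nat) => succ b) k) (succ zero) (succ (succ zero))))))
  ~> succ (succ ((fun (v : Nat) => succ zero) (succ ((fun (n : Nat) => fun (a : Nat) => elimNat (fun (k : Nat) => Nat) n (fun (w : Nat) => fun (β : Nat) => succ β) a) (succ zero) (succ (succ zero))))))
  ~> succ (succ (succ zero))
inferred type:
  Nat


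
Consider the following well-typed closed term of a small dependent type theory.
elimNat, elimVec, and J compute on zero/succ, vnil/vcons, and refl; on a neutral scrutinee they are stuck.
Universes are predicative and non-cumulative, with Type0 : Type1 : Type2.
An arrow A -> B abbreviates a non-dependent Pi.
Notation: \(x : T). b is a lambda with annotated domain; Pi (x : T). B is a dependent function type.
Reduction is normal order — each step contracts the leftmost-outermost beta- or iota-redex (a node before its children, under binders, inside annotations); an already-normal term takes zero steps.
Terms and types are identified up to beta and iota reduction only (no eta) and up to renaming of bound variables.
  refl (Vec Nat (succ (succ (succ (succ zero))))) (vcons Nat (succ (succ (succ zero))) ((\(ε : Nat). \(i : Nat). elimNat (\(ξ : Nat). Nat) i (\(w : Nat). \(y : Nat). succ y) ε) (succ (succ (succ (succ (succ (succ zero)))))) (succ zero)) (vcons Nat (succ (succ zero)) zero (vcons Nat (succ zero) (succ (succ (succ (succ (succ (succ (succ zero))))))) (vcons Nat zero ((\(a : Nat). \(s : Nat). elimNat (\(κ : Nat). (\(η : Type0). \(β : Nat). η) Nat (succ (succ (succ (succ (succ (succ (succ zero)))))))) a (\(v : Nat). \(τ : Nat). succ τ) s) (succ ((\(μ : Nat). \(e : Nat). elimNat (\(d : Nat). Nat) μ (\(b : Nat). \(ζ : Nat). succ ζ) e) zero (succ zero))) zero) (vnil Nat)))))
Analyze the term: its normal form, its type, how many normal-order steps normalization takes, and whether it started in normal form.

reduced normal form:
  refl (Vec Nat (succ (succ (succ (succ zero))))) (vcons Nat (succ (succ (succ zero))) (succ (succ (succ (succ (succ (succ (succ zero))))))) (vcons Nat (succ (succ zero)) zero (vcons Nat (succ zero) (succ (succ (succ (succ (succ (succ (succ zero))))))) (vcons Nat zero (succ (succ zero)) (vnil Nat)))))
the term's type:
  Eq (Vec Nat (succ (succ (succ (succ zero))))) (vcons Nat (succ (succ (succ zero))) (succ (succ (succ (succ (succ (succ (succ zero))))))) (vcons Nat (succ (succ zero)) zero (vcons Nat (succ zero) (succ (succ (succ (succ (succ (succ (succ zero))))))) (vcons Nat zero (succ (succ zero)) (vnil Nat))))) (vcons Nat (succ (succ (succ zero))) (succ (succ (succ (succ (succ (succ (succ zero))))))) (vcons Nat (succ (succ zero)) zero (vcons Nat (succ zero) (succ (succ (succ (succ (succ (succ (succ zero))))))) (vcons Nat zero (succ (succ zero)) (vnil Nat)))))
steps to reach normal form (normal order): 30
started in normal form: no
first redex: a beta-redex


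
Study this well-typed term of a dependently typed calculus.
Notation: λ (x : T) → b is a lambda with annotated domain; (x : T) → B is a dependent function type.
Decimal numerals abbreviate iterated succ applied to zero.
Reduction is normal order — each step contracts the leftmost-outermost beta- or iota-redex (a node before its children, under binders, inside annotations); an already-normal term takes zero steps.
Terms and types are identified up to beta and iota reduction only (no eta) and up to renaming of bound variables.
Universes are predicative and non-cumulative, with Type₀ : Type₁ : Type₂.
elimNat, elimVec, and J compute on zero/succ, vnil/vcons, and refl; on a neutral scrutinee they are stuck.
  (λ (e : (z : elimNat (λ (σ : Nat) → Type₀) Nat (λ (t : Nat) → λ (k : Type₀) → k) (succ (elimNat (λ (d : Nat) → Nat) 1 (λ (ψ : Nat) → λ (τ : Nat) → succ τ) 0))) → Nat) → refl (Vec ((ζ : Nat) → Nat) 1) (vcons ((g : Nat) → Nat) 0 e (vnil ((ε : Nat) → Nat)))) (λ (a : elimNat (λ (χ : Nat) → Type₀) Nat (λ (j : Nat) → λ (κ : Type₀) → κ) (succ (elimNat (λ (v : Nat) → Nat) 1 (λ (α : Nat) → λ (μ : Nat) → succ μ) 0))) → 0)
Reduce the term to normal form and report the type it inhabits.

normal form:
  refl (Vec ((e : Nat) → Nat) 1) (vcons ((z : Nat) → Nat) 0 (λ (σ : Nat) → 0) (vnil ((t : Nat) → Nat)))
the term's type:
  Eq (Vec ((e : Nat) → Nat) 1) (vcons ((z : Nat) → Nat) 0 (λ (σ : Nat) → 0) (vnil ((t : Nat) → Nat))) (vcons ((k : Nat) → Nat) 0 (λ (d : Nat) → 0) (vnil ((ψ : Nat) → Nat)))
observation: the term reaches its normal form after 9 normal-order steps.


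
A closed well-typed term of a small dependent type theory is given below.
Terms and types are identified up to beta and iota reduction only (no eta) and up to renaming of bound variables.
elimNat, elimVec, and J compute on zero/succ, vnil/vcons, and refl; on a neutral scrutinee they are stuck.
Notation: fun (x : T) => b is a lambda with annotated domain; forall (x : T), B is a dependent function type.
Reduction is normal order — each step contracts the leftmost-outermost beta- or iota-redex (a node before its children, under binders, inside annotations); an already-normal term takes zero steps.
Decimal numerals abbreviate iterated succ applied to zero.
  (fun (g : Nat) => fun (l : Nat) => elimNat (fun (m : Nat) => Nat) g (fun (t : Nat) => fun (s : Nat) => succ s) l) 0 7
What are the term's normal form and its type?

reduced normal form:
  7
type:
  Nat


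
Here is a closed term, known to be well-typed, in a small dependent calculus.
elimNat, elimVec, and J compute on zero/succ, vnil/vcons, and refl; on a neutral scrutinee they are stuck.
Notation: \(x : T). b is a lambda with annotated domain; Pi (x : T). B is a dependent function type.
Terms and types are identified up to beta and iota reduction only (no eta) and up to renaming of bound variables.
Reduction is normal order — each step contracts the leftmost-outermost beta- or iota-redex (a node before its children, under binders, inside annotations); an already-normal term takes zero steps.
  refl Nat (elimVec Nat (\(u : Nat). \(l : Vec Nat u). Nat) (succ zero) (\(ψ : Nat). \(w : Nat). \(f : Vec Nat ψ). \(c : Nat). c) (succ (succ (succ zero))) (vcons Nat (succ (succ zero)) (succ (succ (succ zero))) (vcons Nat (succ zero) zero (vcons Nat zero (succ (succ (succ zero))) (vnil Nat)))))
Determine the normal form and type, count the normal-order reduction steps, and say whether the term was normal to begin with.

resulting normal form:
  refl Nat (succ zero)
type:
  Eq Nat (succ zero) (succ zero)
steps to reach normal form (normal order): 16
started in normal form: no
first redex: an elimVec iota-redex


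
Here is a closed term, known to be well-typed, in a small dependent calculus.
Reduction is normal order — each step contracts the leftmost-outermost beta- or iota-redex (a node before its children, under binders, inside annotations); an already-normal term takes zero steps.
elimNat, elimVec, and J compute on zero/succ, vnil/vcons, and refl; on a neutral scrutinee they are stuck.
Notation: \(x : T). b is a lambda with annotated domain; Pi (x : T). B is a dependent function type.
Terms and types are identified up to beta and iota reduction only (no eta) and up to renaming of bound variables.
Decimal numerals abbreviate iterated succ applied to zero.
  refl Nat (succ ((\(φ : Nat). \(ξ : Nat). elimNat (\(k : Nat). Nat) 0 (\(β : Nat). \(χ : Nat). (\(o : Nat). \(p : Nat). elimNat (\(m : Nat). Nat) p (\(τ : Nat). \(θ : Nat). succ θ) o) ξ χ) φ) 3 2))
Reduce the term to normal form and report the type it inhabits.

resulting normal form:
  refl Nat 7
the term's type:
  Eq Nat 7 7


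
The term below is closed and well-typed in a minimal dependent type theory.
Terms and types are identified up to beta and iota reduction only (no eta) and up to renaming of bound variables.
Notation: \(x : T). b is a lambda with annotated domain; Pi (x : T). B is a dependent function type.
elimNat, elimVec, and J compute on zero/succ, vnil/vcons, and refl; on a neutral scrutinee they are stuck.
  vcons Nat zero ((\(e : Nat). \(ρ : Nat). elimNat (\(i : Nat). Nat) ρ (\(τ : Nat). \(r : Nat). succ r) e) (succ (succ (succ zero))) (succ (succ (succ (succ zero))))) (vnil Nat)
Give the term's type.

the term's type:
  Vec Nat (succ zero)


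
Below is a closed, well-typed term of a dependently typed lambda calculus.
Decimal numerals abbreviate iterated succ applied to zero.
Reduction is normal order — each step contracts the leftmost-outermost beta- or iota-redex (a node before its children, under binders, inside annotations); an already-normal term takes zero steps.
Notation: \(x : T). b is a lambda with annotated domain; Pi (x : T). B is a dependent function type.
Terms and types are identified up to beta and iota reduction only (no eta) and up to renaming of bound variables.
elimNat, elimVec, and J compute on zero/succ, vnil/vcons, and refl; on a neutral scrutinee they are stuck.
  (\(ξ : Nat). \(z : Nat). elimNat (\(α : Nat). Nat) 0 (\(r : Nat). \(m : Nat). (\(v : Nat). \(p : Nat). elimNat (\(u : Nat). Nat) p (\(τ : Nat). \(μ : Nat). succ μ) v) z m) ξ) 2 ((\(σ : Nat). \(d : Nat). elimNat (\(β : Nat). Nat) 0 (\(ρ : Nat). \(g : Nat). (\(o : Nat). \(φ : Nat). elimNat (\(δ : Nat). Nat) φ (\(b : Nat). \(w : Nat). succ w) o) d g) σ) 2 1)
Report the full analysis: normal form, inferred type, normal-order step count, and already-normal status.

resulting normal form:
  4
the term's type:
  Nat
reduction steps (normal order): 69
started in normal form: no
first contracted redex: a beta-redex


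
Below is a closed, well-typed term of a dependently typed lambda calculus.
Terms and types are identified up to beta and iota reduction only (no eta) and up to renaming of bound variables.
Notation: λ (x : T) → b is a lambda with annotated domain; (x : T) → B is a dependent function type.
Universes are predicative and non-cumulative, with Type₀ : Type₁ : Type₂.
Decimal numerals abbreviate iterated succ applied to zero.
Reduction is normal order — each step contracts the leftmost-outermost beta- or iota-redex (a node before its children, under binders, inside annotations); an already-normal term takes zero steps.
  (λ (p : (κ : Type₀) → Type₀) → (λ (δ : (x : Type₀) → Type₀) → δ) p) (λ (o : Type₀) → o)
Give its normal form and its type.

resulting normal form:
  λ (p : Type₀) → p
inferred type:
  (p : Type₀) → Type₀


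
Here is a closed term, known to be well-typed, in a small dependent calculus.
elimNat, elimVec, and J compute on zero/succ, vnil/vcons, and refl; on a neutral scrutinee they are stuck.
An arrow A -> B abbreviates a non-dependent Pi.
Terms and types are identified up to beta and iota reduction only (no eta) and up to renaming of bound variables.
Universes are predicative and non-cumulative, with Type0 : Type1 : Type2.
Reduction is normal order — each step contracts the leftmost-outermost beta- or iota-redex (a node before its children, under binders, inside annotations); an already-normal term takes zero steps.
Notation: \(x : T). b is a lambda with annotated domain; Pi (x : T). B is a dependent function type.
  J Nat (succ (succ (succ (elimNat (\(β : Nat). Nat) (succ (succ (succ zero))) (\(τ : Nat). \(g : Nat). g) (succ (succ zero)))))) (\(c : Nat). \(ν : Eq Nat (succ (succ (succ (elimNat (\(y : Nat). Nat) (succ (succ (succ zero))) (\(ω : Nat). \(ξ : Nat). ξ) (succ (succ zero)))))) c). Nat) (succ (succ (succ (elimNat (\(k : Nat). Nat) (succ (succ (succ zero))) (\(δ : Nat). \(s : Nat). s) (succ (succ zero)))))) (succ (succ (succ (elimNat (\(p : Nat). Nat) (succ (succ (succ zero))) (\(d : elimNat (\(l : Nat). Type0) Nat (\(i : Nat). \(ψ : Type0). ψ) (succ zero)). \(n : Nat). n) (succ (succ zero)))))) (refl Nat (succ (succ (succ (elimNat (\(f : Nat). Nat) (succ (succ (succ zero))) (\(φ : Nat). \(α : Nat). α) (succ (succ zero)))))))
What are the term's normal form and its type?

normal form:
  succ (succ (succ (succ (succ (succ zero)))))
the term's type:
  Nat
observation: the term reaches its normal form after 8 normal-order steps.
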